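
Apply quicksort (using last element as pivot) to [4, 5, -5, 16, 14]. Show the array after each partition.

Partition 1: pivot=14 at index 3 -> [4, 5, -5, 14, 16]
Partition 2: pivot=-5 at index 0 -> [-5, 5, 4, 14, 16]
Partition 3: pivot=4 at index 1 -> [-5, 4, 5, 14, 16]


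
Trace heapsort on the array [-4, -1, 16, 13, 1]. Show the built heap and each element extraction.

Build heap: [16, 13, -4, -1, 1]
Extract 16: [13, 1, -4, -1, 16]
Extract 13: [1, -1, -4, 13, 16]
Extract 1: [-1, -4, 1, 13, 16]
Extract -1: [-4, -1, 1, 13, 16]


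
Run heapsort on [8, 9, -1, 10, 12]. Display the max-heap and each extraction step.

Build heap: [12, 10, -1, 8, 9]
Extract 12: [10, 9, -1, 8, 12]
Extract 10: [9, 8, -1, 10, 12]
Extract 9: [8, -1, 9, 10, 12]
Extract 8: [-1, 8, 9, 10, 12]


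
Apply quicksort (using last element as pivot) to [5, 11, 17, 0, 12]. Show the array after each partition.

Partition 1: pivot=12 at index 3 -> [5, 11, 0, 12, 17]
Partition 2: pivot=0 at index 0 -> [0, 11, 5, 12, 17]
Partition 3: pivot=5 at index 1 -> [0, 5, 11, 12, 17]


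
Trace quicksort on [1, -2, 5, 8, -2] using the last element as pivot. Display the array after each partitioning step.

Partition 1: pivot=-2 at index 1 -> [-2, -2, 5, 8, 1]
Partition 2: pivot=1 at index 2 -> [-2, -2, 1, 8, 5]
Partition 3: pivot=5 at index 3 -> [-2, -2, 1, 5, 8]


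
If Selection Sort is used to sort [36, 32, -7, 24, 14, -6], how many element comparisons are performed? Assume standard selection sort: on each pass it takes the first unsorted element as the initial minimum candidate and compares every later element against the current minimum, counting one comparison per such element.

Pass 1: scan indices 1..5 for the minimum = 5 comparison(s); min is -7, place at index 0 -> [-7, 32, 36, 24, 14, -6]
Pass 2: scan indices 2..5 for the minimum = 4 comparison(s); min is -6, place at index 1 -> [-7, -6, 36, 24, 14, 32]
Pass 3: scan indices 3..5 for the minimum = 3 comparison(s); min is 14, place at index 2 -> [-7, -6, 14, 24, 36, 32]
Pass 4: scan indices 4..5 for the minimum = 2 comparison(s); min is 24, place at index 3 -> [-7, -6, 14, 24, 36, 32]
Pass 5: scan indices 5..5 for the minimum = 1 comparison(s); min is 32, place at index 4 -> [-7, -6, 14, 24, 32, 36]
Selection sort always scans the whole unsorted suffix, so the count is (n-1) + (n-2) + ... + 1 = n(n-1)/2 = 6*5/2 = 15 regardless of the input order.
Total comparisons: 5 + 4 + 3 + 2 + 1 = 15


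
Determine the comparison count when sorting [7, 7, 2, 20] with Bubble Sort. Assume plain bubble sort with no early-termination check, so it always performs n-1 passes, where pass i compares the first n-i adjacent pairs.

Pass 1: compare adjacent pairs (0,1)..(2,3) = 3 comparison(s), 1 swap(s) -> [7, 2, 7, 20]
Pass 2: compare adjacent pairs (0,1)..(1,2) = 2 comparison(s), 1 swap(s) -> [2, 7, 7, 20]
Pass 3: compare adjacent pairs (0,1)..(0,1) = 1 comparison(s), 0 swap(s) -> [2, 7, 7, 20]
Total comparisons: 3 + 2 + 1 = 6


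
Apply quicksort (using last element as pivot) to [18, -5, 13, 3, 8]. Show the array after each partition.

Partition 1: pivot=8 at index 2 -> [-5, 3, 8, 18, 13]
Partition 2: pivot=3 at index 1 -> [-5, 3, 8, 18, 13]
Partition 3: pivot=13 at index 3 -> [-5, 3, 8, 13, 18]


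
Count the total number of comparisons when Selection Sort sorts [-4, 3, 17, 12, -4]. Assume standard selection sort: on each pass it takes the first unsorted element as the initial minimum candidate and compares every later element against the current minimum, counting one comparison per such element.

Pass 1: scan indices 1..4 for the minimum = 4 comparison(s); min is -4, place at index 0 -> [-4, 3, 17, 12, -4]
Pass 2: scan indices 2..4 for the minimum = 3 comparison(s); min is -4, place at index 1 -> [-4, -4, 17, 12, 3]
Pass 3: scan indices 3..4 for the minimum = 2 comparison(s); min is 3, place at index 2 -> [-4, -4, 3, 12, 17]
Pass 4: scan indices 4..4 for the minimum = 1 comparison(s); min is 12, place at index 3 -> [-4, -4, 3, 12, 17]
Selection sort always scans the whole unsorted suffix, so the count is (n-1) + (n-2) + ... + 1 = n(n-1)/2 = 5*4/2 = 10 regardless of the input order.
Total comparisons: 4 + 3 + 2 + 1 = 10


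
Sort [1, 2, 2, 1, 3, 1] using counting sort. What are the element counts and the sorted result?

Count array: [0, 3, 2, 1]
(count[i] = number of elements equal to i)
Cumulative count: [0, 3, 5, 6]
Sorted: [1, 1, 1, 2, 2, 3]


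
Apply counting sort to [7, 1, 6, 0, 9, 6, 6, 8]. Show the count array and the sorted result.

Count array: [1, 1, 0, 0, 0, 0, 3, 1, 1, 1]
(count[i] = number of elements equal to i)
Cumulative count: [1, 2, 2, 2, 2, 2, 5, 6, 7, 8]
Sorted: [0, 1, 6, 6, 6, 7, 8, 9]


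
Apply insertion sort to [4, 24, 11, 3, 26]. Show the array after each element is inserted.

First element 4 is already 'sorted'
Insert 24: shifted 0 elements -> [4, 24, 11, 3, 26]
Insert 11: shifted 1 elements -> [4, 11, 24, 3, 26]
Insert 3: shifted 3 elements -> [3, 4, 11, 24, 26]
Insert 26: shifted 0 elements -> [3, 4, 11, 24, 26]


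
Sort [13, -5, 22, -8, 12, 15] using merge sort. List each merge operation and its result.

Divide and conquer:
  Merge [-5] + [22] -> [-5, 22]
  Merge [13] + [-5, 22] -> [-5, 13, 22]
  Merge [12] + [15] -> [12, 15]
  Merge [-8] + [12, 15] -> [-8, 12, 15]
  Merge [-5, 13, 22] + [-8, 12, 15] -> [-8, -5, 12, 13, 15, 22]


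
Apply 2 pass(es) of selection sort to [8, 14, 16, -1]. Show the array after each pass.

Pass 1: Select minimum -1 at index 3, swap -> [-1, 14, 16, 8]
Pass 2: Select minimum 8 at index 3, swap -> [-1, 8, 16, 14]


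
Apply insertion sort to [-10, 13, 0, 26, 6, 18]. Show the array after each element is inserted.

First element -10 is already 'sorted'
Insert 13: shifted 0 elements -> [-10, 13, 0, 26, 6, 18]
Insert 0: shifted 1 elements -> [-10, 0, 13, 26, 6, 18]
Insert 26: shifted 0 elements -> [-10, 0, 13, 26, 6, 18]
Insert 6: shifted 2 elements -> [-10, 0, 6, 13, 26, 18]
Insert 18: shifted 1 elements -> [-10, 0, 6, 13, 18, 26]


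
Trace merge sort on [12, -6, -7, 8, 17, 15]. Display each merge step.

Divide and conquer:
  Merge [-6] + [-7] -> [-7, -6]
  Merge [12] + [-7, -6] -> [-7, -6, 12]
  Merge [17] + [15] -> [15, 17]
  Merge [8] + [15, 17] -> [8, 15, 17]
  Merge [-7, -6, 12] + [8, 15, 17] -> [-7, -6, 8, 12, 15, 17]


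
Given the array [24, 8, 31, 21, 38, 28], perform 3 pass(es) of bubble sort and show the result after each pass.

After pass 1: [8, 24, 21, 31, 28, 38] (3 swaps)
After pass 2: [8, 21, 24, 28, 31, 38] (2 swaps)
After pass 3: [8, 21, 24, 28, 31, 38] (0 swaps)
Total swaps: 5


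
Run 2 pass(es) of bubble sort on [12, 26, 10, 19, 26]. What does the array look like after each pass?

After pass 1: [12, 10, 19, 26, 26] (2 swaps)
After pass 2: [10, 12, 19, 26, 26] (1 swaps)
Total swaps: 3


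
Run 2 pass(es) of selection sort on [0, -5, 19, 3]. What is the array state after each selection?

Pass 1: Select minimum -5 at index 1, swap -> [-5, 0, 19, 3]
Pass 2: Select minimum 0 at index 1, swap -> [-5, 0, 19, 3]


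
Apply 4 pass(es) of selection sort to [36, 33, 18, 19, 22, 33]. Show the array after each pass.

Pass 1: Select minimum 18 at index 2, swap -> [18, 33, 36, 19, 22, 33]
Pass 2: Select minimum 19 at index 3, swap -> [18, 19, 36, 33, 22, 33]
Pass 3: Select minimum 22 at index 4, swap -> [18, 19, 22, 33, 36, 33]
Pass 4: Select minimum 33 at index 3, swap -> [18, 19, 22, 33, 36, 33]


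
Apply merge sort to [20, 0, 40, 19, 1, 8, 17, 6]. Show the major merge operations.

Divide and conquer:
  Merge [20] + [0] -> [0, 20]
  Merge [40] + [19] -> [19, 40]
  Merge [0, 20] + [19, 40] -> [0, 19, 20, 40]
  Merge [1] + [8] -> [1, 8]
  Merge [17] + [6] -> [6, 17]
  Merge [1, 8] + [6, 17] -> [1, 6, 8, 17]
  Merge [0, 19, 20, 40] + [1, 6, 8, 17] -> [0, 1, 6, 8, 17, 19, 20, 40]


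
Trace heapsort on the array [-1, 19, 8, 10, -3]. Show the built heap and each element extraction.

Build heap: [19, 10, 8, -1, -3]
Extract 19: [10, -1, 8, -3, 19]
Extract 10: [8, -1, -3, 10, 19]
Extract 8: [-1, -3, 8, 10, 19]
Extract -1: [-3, -1, 8, 10, 19]


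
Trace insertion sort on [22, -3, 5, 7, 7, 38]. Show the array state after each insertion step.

First element 22 is already 'sorted'
Insert -3: shifted 1 elements -> [-3, 22, 5, 7, 7, 38]
Insert 5: shifted 1 elements -> [-3, 5, 22, 7, 7, 38]
Insert 7: shifted 1 elements -> [-3, 5, 7, 22, 7, 38]
Insert 7: shifted 1 elements -> [-3, 5, 7, 7, 22, 38]
Insert 38: shifted 0 elements -> [-3, 5, 7, 7, 22, 38]


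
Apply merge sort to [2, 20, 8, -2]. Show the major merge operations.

Divide and conquer:
  Merge [2] + [20] -> [2, 20]
  Merge [8] + [-2] -> [-2, 8]
  Merge [2, 20] + [-2, 8] -> [-2, 2, 8, 20]


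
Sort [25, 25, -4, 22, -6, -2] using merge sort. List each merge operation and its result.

Divide and conquer:
  Merge [25] + [-4] -> [-4, 25]
  Merge [25] + [-4, 25] -> [-4, 25, 25]
  Merge [-6] + [-2] -> [-6, -2]
  Merge [22] + [-6, -2] -> [-6, -2, 22]
  Merge [-4, 25, 25] + [-6, -2, 22] -> [-6, -4, -2, 22, 25, 25]


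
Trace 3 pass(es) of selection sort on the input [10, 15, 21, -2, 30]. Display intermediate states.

Pass 1: Select minimum -2 at index 3, swap -> [-2, 15, 21, 10, 30]
Pass 2: Select minimum 10 at index 3, swap -> [-2, 10, 21, 15, 30]
Pass 3: Select minimum 15 at index 3, swap -> [-2, 10, 15, 21, 30]


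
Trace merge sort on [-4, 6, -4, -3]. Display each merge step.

Divide and conquer:
  Merge [-4] + [6] -> [-4, 6]
  Merge [-4] + [-3] -> [-4, -3]
  Merge [-4, 6] + [-4, -3] -> [-4, -4, -3, 6]


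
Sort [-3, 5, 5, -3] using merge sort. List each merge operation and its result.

Divide and conquer:
  Merge [-3] + [5] -> [-3, 5]
  Merge [5] + [-3] -> [-3, 5]
  Merge [-3, 5] + [-3, 5] -> [-3, -3, 5, 5]


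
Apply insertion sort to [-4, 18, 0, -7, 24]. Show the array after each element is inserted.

First element -4 is already 'sorted'
Insert 18: shifted 0 elements -> [-4, 18, 0, -7, 24]
Insert 0: shifted 1 elements -> [-4, 0, 18, -7, 24]
Insert -7: shifted 3 elements -> [-7, -4, 0, 18, 24]
Insert 24: shifted 0 elements -> [-7, -4, 0, 18, 24]


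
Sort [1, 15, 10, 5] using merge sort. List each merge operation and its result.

Divide and conquer:
  Merge [1] + [15] -> [1, 15]
  Merge [10] + [5] -> [5, 10]
  Merge [1, 15] + [5, 10] -> [1, 5, 10, 15]


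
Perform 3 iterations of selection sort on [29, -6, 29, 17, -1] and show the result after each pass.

Pass 1: Select minimum -6 at index 1, swap -> [-6, 29, 29, 17, -1]
Pass 2: Select minimum -1 at index 4, swap -> [-6, -1, 29, 17, 29]
Pass 3: Select minimum 17 at index 3, swap -> [-6, -1, 17, 29, 29]


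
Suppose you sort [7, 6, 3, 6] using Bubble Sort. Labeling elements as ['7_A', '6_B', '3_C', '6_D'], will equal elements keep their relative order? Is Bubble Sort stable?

Trace Bubble Sort on the labeled array (the key is the number; the letter only tracks identity):
  After pass 1: [6_B, 3_C, 6_D, 7_A]
  After pass 2: [3_C, 6_B, 6_D, 7_A]
  After pass 3: [3_C, 6_B, 6_D, 7_A] (no swaps, done)
Final order: [3_C, 6_B, 6_D, 7_A]
Equal keys:
  value 6: originally 6_B, 6_D; after sorting 6_B, 6_D -> order preserved
All equal keys kept their original relative order. Bubble Sort is stable: it only swaps adjacent elements when the left one is strictly greater, so equal keys never move past each other.
Answer: Stable


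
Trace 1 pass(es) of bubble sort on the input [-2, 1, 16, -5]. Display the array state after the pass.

After pass 1: [-2, 1, -5, 16] (1 swaps)
Total swaps: 1


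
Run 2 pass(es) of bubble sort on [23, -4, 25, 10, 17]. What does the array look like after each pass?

After pass 1: [-4, 23, 10, 17, 25] (3 swaps)
After pass 2: [-4, 10, 17, 23, 25] (2 swaps)
Total swaps: 5


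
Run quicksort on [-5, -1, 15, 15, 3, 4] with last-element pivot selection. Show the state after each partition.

Partition 1: pivot=4 at index 3 -> [-5, -1, 3, 4, 15, 15]
Partition 2: pivot=3 at index 2 -> [-5, -1, 3, 4, 15, 15]
Partition 3: pivot=-1 at index 1 -> [-5, -1, 3, 4, 15, 15]
Partition 4: pivot=15 at index 5 -> [-5, -1, 3, 4, 15, 15]


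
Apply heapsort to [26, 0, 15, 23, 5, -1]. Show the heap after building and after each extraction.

Build heap: [26, 23, 15, 0, 5, -1]
Extract 26: [23, 5, 15, 0, -1, 26]
Extract 23: [15, 5, -1, 0, 23, 26]
Extract 15: [5, 0, -1, 15, 23, 26]
Extract 5: [0, -1, 5, 15, 23, 26]
Extract 0: [-1, 0, 5, 15, 23, 26]


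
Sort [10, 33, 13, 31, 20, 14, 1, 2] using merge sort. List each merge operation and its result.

Divide and conquer:
  Merge [10] + [33] -> [10, 33]
  Merge [13] + [31] -> [13, 31]
  Merge [10, 33] + [13, 31] -> [10, 13, 31, 33]
  Merge [20] + [14] -> [14, 20]
  Merge [1] + [2] -> [1, 2]
  Merge [14, 20] + [1, 2] -> [1, 2, 14, 20]
  Merge [10, 13, 31, 33] + [1, 2, 14, 20] -> [1, 2, 10, 13, 14, 20, 31, 33]


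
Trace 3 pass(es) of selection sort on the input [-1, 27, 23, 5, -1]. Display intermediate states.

Pass 1: Select minimum -1 at index 0, swap -> [-1, 27, 23, 5, -1]
Pass 2: Select minimum -1 at index 4, swap -> [-1, -1, 23, 5, 27]
Pass 3: Select minimum 5 at index 3, swap -> [-1, -1, 5, 23, 27]


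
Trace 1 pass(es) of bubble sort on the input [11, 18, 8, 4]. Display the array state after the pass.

After pass 1: [11, 8, 4, 18] (2 swaps)
Total swaps: 2


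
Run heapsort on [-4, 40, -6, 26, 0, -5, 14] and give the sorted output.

Build heap: [40, 26, 14, -4, 0, -5, -6]
Extract 40: [26, 0, 14, -4, -6, -5, 40]
Extract 26: [14, 0, -5, -4, -6, 26, 40]
Extract 14: [0, -4, -5, -6, 14, 26, 40]
Extract 0: [-4, -6, -5, 0, 14, 26, 40]
Extract -4: [-5, -6, -4, 0, 14, 26, 40]
Extract -5: [-6, -5, -4, 0, 14, 26, 40]


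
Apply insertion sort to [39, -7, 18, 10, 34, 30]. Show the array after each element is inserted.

First element 39 is already 'sorted'
Insert -7: shifted 1 elements -> [-7, 39, 18, 10, 34, 30]
Insert 18: shifted 1 elements -> [-7, 18, 39, 10, 34, 30]
Insert 10: shifted 2 elements -> [-7, 10, 18, 39, 34, 30]
Insert 34: shifted 1 elements -> [-7, 10, 18, 34, 39, 30]
Insert 30: shifted 2 elements -> [-7, 10, 18, 30, 34, 39]


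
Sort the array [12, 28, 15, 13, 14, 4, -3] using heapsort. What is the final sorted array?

Build heap: [28, 14, 15, 13, 12, 4, -3]
Extract 28: [15, 14, 4, 13, 12, -3, 28]
Extract 15: [14, 13, 4, -3, 12, 15, 28]
Extract 14: [13, 12, 4, -3, 14, 15, 28]
Extract 13: [12, -3, 4, 13, 14, 15, 28]
Extract 12: [4, -3, 12, 13, 14, 15, 28]
Extract 4: [-3, 4, 12, 13, 14, 15, 28]


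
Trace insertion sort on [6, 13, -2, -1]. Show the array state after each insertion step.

First element 6 is already 'sorted'
Insert 13: shifted 0 elements -> [6, 13, -2, -1]
Insert -2: shifted 2 elements -> [-2, 6, 13, -1]
Insert -1: shifted 2 elements -> [-2, -1, 6, 13]


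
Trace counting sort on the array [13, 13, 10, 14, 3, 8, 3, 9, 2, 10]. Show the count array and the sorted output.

Count array: [0, 0, 1, 2, 0, 0, 0, 0, 1, 1, 2, 0, 0, 2, 1]
(count[i] = number of elements equal to i)
Cumulative count: [0, 0, 1, 3, 3, 3, 3, 3, 4, 5, 7, 7, 7, 9, 10]
Sorted: [2, 3, 3, 8, 9, 10, 10, 13, 13, 14]


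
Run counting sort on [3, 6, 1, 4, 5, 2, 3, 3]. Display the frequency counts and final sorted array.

Count array: [0, 1, 1, 3, 1, 1, 1]
(count[i] = number of elements equal to i)
Cumulative count: [0, 1, 2, 5, 6, 7, 8]
Sorted: [1, 2, 3, 3, 3, 4, 5, 6]


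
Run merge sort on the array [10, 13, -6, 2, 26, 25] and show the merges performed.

Divide and conquer:
  Merge [13] + [-6] -> [-6, 13]
  Merge [10] + [-6, 13] -> [-6, 10, 13]
  Merge [26] + [25] -> [25, 26]
  Merge [2] + [25, 26] -> [2, 25, 26]
  Merge [-6, 10, 13] + [2, 25, 26] -> [-6, 2, 10, 13, 25, 26]


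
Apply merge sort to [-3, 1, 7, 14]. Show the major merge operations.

Divide and conquer:
  Merge [-3] + [1] -> [-3, 1]
  Merge [7] + [14] -> [7, 14]
  Merge [-3, 1] + [7, 14] -> [-3, 1, 7, 14]


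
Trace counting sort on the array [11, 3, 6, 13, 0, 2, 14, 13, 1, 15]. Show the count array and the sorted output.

Count array: [1, 1, 1, 1, 0, 0, 1, 0, 0, 0, 0, 1, 0, 2, 1, 1]
(count[i] = number of elements equal to i)
Cumulative count: [1, 2, 3, 4, 4, 4, 5, 5, 5, 5, 5, 6, 6, 8, 9, 10]
Sorted: [0, 1, 2, 3, 6, 11, 13, 13, 14, 15]


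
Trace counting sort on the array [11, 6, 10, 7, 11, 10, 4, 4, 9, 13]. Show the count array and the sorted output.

Count array: [0, 0, 0, 0, 2, 0, 1, 1, 0, 1, 2, 2, 0, 1]
(count[i] = number of elements equal to i)
Cumulative count: [0, 0, 0, 0, 2, 2, 3, 4, 4, 5, 7, 9, 9, 10]
Sorted: [4, 4, 6, 7, 9, 10, 10, 11, 11, 13]


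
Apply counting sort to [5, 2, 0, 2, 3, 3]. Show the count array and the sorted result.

Count array: [1, 0, 2, 2, 0, 1]
(count[i] = number of elements equal to i)
Cumulative count: [1, 1, 3, 5, 5, 6]
Sorted: [0, 2, 2, 3, 3, 5]


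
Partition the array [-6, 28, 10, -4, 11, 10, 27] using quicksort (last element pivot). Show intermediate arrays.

Partition 1: pivot=27 at index 5 -> [-6, 10, -4, 11, 10, 27, 28]
Partition 2: pivot=10 at index 3 -> [-6, 10, -4, 10, 11, 27, 28]
Partition 3: pivot=-4 at index 1 -> [-6, -4, 10, 10, 11, 27, 28]


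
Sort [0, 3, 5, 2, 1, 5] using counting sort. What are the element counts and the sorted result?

Count array: [1, 1, 1, 1, 0, 2]
(count[i] = number of elements equal to i)
Cumulative count: [1, 2, 3, 4, 4, 6]
Sorted: [0, 1, 2, 3, 5, 5]


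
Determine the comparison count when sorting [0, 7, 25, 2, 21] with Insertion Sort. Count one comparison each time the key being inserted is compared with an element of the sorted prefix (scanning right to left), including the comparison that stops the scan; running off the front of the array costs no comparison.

Insert 7: 0 <= 7 (stop) = 1 comparison(s) -> [0, 7, 25, 2, 21]
Insert 25: 7 <= 25 (stop) = 1 comparison(s) -> [0, 7, 25, 2, 21]
Insert 2: 25 > 2 (shift), 7 > 2 (shift), 0 <= 2 (stop) = 3 comparison(s) -> [0, 2, 7, 25, 21]
Insert 21: 25 > 21 (shift), 7 <= 21 (stop) = 2 comparison(s) -> [0, 2, 7, 21, 25]
Total comparisons: 1 + 1 + 3 + 2 = 7


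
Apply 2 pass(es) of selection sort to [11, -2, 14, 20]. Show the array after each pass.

Pass 1: Select minimum -2 at index 1, swap -> [-2, 11, 14, 20]
Pass 2: Select minimum 11 at index 1, swap -> [-2, 11, 14, 20]


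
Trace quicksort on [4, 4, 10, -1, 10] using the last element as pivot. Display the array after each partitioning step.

Partition 1: pivot=10 at index 4 -> [4, 4, 10, -1, 10]
Partition 2: pivot=-1 at index 0 -> [-1, 4, 10, 4, 10]
Partition 3: pivot=4 at index 2 -> [-1, 4, 4, 10, 10]


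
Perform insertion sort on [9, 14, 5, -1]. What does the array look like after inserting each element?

First element 9 is already 'sorted'
Insert 14: shifted 0 elements -> [9, 14, 5, -1]
Insert 5: shifted 2 elements -> [5, 9, 14, -1]
Insert -1: shifted 3 elements -> [-1, 5, 9, 14]


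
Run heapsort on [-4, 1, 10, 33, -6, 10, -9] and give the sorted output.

Build heap: [33, 1, 10, -4, -6, 10, -9]
Extract 33: [10, 1, 10, -4, -6, -9, 33]
Extract 10: [10, 1, -9, -4, -6, 10, 33]
Extract 10: [1, -4, -9, -6, 10, 10, 33]
Extract 1: [-4, -6, -9, 1, 10, 10, 33]
Extract -4: [-6, -9, -4, 1, 10, 10, 33]
Extract -6: [-9, -6, -4, 1, 10, 10, 33]


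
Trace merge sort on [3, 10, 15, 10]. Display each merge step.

Divide and conquer:
  Merge [3] + [10] -> [3, 10]
  Merge [15] + [10] -> [10, 15]
  Merge [3, 10] + [10, 15] -> [3, 10, 10, 15]


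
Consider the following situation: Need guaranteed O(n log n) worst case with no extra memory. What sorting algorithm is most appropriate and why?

Best choice: Heapsort
Reason: Heapsort is O(n log n) worst case and sorts in-place; quicksort can degrade to O(n^2)


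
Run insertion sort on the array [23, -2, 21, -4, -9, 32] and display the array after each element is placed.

First element 23 is already 'sorted'
Insert -2: shifted 1 elements -> [-2, 23, 21, -4, -9, 32]
Insert 21: shifted 1 elements -> [-2, 21, 23, -4, -9, 32]
Insert -4: shifted 3 elements -> [-4, -2, 21, 23, -9, 32]
Insert -9: shifted 4 elements -> [-9, -4, -2, 21, 23, 32]
Insert 32: shifted 0 elements -> [-9, -4, -2, 21, 23, 32]


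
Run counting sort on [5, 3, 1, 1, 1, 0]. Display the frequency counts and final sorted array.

Count array: [1, 3, 0, 1, 0, 1]
(count[i] = number of elements equal to i)
Cumulative count: [1, 4, 4, 5, 5, 6]
Sorted: [0, 1, 1, 1, 3, 5]


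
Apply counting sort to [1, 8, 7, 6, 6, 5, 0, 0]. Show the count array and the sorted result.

Count array: [2, 1, 0, 0, 0, 1, 2, 1, 1]
(count[i] = number of elements equal to i)
Cumulative count: [2, 3, 3, 3, 3, 4, 6, 7, 8]
Sorted: [0, 0, 1, 5, 6, 6, 7, 8]


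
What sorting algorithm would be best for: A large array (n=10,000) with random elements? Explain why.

Best choice: Quicksort or Mergesort
Reason: Both have O(n log n) average case; quicksort has lower constant factors


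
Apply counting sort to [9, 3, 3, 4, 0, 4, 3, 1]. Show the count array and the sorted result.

Count array: [1, 1, 0, 3, 2, 0, 0, 0, 0, 1]
(count[i] = number of elements equal to i)
Cumulative count: [1, 2, 2, 5, 7, 7, 7, 7, 7, 8]
Sorted: [0, 1, 3, 3, 3, 4, 4, 9]


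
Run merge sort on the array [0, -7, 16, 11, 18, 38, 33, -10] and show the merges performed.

Divide and conquer:
  Merge [0] + [-7] -> [-7, 0]
  Merge [16] + [11] -> [11, 16]
  Merge [-7, 0] + [11, 16] -> [-7, 0, 11, 16]
  Merge [18] + [38] -> [18, 38]
  Merge [33] + [-10] -> [-10, 33]
  Merge [18, 38] + [-10, 33] -> [-10, 18, 33, 38]
  Merge [-7, 0, 11, 16] + [-10, 18, 33, 38] -> [-10, -7, 0, 11, 16, 18, 33, 38]


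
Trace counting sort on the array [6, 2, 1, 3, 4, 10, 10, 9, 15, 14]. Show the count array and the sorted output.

Count array: [0, 1, 1, 1, 1, 0, 1, 0, 0, 1, 2, 0, 0, 0, 1, 1]
(count[i] = number of elements equal to i)
Cumulative count: [0, 1, 2, 3, 4, 4, 5, 5, 5, 6, 8, 8, 8, 8, 9, 10]
Sorted: [1, 2, 3, 4, 6, 9, 10, 10, 14, 15]


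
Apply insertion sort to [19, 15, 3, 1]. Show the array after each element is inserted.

First element 19 is already 'sorted'
Insert 15: shifted 1 elements -> [15, 19, 3, 1]
Insert 3: shifted 2 elements -> [3, 15, 19, 1]
Insert 1: shifted 3 elements -> [1, 3, 15, 19]


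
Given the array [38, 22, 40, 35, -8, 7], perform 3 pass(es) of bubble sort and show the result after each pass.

After pass 1: [22, 38, 35, -8, 7, 40] (4 swaps)
After pass 2: [22, 35, -8, 7, 38, 40] (3 swaps)
After pass 3: [22, -8, 7, 35, 38, 40] (2 swaps)
Total swaps: 9


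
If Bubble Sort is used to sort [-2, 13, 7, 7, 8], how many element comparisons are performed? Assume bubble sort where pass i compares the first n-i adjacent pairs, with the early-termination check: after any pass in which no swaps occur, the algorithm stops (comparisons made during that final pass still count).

Pass 1: compare adjacent pairs (0,1)..(3,4) = 4 comparison(s), 3 swap(s) -> [-2, 7, 7, 8, 13]
Pass 2: compare adjacent pairs (0,1)..(2,3) = 3 comparison(s), 0 swap(s) -> [-2, 7, 7, 8, 13]
No swaps in this pass, so bubble sort stops here.
Total comparisons: 4 + 3 = 7


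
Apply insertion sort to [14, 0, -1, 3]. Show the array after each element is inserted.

First element 14 is already 'sorted'
Insert 0: shifted 1 elements -> [0, 14, -1, 3]
Insert -1: shifted 2 elements -> [-1, 0, 14, 3]
Insert 3: shifted 1 elements -> [-1, 0, 3, 14]


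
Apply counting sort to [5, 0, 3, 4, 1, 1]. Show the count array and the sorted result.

Count array: [1, 2, 0, 1, 1, 1]
(count[i] = number of elements equal to i)
Cumulative count: [1, 3, 3, 4, 5, 6]
Sorted: [0, 1, 1, 3, 4, 5]


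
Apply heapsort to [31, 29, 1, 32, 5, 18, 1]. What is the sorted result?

Build heap: [32, 31, 18, 29, 5, 1, 1]
Extract 32: [31, 29, 18, 1, 5, 1, 32]
Extract 31: [29, 5, 18, 1, 1, 31, 32]
Extract 29: [18, 5, 1, 1, 29, 31, 32]
Extract 18: [5, 1, 1, 18, 29, 31, 32]
Extract 5: [1, 1, 5, 18, 29, 31, 32]
Extract 1: [1, 1, 5, 18, 29, 31, 32]


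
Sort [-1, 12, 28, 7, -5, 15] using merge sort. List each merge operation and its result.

Divide and conquer:
  Merge [12] + [28] -> [12, 28]
  Merge [-1] + [12, 28] -> [-1, 12, 28]
  Merge [-5] + [15] -> [-5, 15]
  Merge [7] + [-5, 15] -> [-5, 7, 15]
  Merge [-1, 12, 28] + [-5, 7, 15] -> [-5, -1, 7, 12, 15, 28]


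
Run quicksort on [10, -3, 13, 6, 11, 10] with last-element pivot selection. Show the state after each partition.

Partition 1: pivot=10 at index 3 -> [10, -3, 6, 10, 11, 13]
Partition 2: pivot=6 at index 1 -> [-3, 6, 10, 10, 11, 13]
Partition 3: pivot=13 at index 5 -> [-3, 6, 10, 10, 11, 13]


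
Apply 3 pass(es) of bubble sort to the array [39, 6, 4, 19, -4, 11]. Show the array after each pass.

After pass 1: [6, 4, 19, -4, 11, 39] (5 swaps)
After pass 2: [4, 6, -4, 11, 19, 39] (3 swaps)
After pass 3: [4, -4, 6, 11, 19, 39] (1 swaps)
Total swaps: 9


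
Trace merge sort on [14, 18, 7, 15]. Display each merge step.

Divide and conquer:
  Merge [14] + [18] -> [14, 18]
  Merge [7] + [15] -> [7, 15]
  Merge [14, 18] + [7, 15] -> [7, 14, 15, 18]


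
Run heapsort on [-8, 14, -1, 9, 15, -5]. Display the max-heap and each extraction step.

Build heap: [15, 14, -1, 9, -8, -5]
Extract 15: [14, 9, -1, -5, -8, 15]
Extract 14: [9, -5, -1, -8, 14, 15]
Extract 9: [-1, -5, -8, 9, 14, 15]
Extract -1: [-5, -8, -1, 9, 14, 15]
Extract -5: [-8, -5, -1, 9, 14, 15]


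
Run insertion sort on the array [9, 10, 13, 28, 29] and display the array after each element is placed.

First element 9 is already 'sorted'
Insert 10: shifted 0 elements -> [9, 10, 13, 28, 29]
Insert 13: shifted 0 elements -> [9, 10, 13, 28, 29]
Insert 28: shifted 0 elements -> [9, 10, 13, 28, 29]
Insert 29: shifted 0 elements -> [9, 10, 13, 28, 29]


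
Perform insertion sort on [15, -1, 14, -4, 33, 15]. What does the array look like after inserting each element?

First element 15 is already 'sorted'
Insert -1: shifted 1 elements -> [-1, 15, 14, -4, 33, 15]
Insert 14: shifted 1 elements -> [-1, 14, 15, -4, 33, 15]
Insert -4: shifted 3 elements -> [-4, -1, 14, 15, 33, 15]
Insert 33: shifted 0 elements -> [-4, -1, 14, 15, 33, 15]
Insert 15: shifted 1 elements -> [-4, -1, 14, 15, 15, 33]


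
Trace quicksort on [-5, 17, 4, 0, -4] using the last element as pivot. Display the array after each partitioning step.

Partition 1: pivot=-4 at index 1 -> [-5, -4, 4, 0, 17]
Partition 2: pivot=17 at index 4 -> [-5, -4, 4, 0, 17]
Partition 3: pivot=0 at index 2 -> [-5, -4, 0, 4, 17]


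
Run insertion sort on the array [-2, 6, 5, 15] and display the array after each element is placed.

First element -2 is already 'sorted'
Insert 6: shifted 0 elements -> [-2, 6, 5, 15]
Insert 5: shifted 1 elements -> [-2, 5, 6, 15]
Insert 15: shifted 0 elements -> [-2, 5, 6, 15]


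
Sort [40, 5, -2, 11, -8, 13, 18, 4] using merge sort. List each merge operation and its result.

Divide and conquer:
  Merge [40] + [5] -> [5, 40]
  Merge [-2] + [11] -> [-2, 11]
  Merge [5, 40] + [-2, 11] -> [-2, 5, 11, 40]
  Merge [-8] + [13] -> [-8, 13]
  Merge [18] + [4] -> [4, 18]
  Merge [-8, 13] + [4, 18] -> [-8, 4, 13, 18]
  Merge [-2, 5, 11, 40] + [-8, 4, 13, 18] -> [-8, -2, 4, 5, 11, 13, 18, 40]


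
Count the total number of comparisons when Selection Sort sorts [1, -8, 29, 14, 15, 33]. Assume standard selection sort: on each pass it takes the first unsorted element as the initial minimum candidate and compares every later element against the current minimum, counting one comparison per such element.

Pass 1: scan indices 1..5 for the minimum = 5 comparison(s); min is -8, place at index 0 -> [-8, 1, 29, 14, 15, 33]
Pass 2: scan indices 2..5 for the minimum = 4 comparison(s); min is 1, place at index 1 -> [-8, 1, 29, 14, 15, 33]
Pass 3: scan indices 3..5 for the minimum = 3 comparison(s); min is 14, place at index 2 -> [-8, 1, 14, 29, 15, 33]
Pass 4: scan indices 4..5 for the minimum = 2 comparison(s); min is 15, place at index 3 -> [-8, 1, 14, 15, 29, 33]
Pass 5: scan indices 5..5 for the minimum = 1 comparison(s); min is 29, place at index 4 -> [-8, 1, 14, 15, 29, 33]
Selection sort always scans the whole unsorted suffix, so the count is (n-1) + (n-2) + ... + 1 = n(n-1)/2 = 6*5/2 = 15 regardless of the input order.
Total comparisons: 5 + 4 + 3 + 2 + 1 = 15


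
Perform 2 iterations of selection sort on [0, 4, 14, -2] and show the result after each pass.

Pass 1: Select minimum -2 at index 3, swap -> [-2, 4, 14, 0]
Pass 2: Select minimum 0 at index 3, swap -> [-2, 0, 14, 4]


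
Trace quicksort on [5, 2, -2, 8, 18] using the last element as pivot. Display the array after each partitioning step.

Partition 1: pivot=18 at index 4 -> [5, 2, -2, 8, 18]
Partition 2: pivot=8 at index 3 -> [5, 2, -2, 8, 18]
Partition 3: pivot=-2 at index 0 -> [-2, 2, 5, 8, 18]
Partition 4: pivot=5 at index 2 -> [-2, 2, 5, 8, 18]


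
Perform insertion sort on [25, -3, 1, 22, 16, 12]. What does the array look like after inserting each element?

First element 25 is already 'sorted'
Insert -3: shifted 1 elements -> [-3, 25, 1, 22, 16, 12]
Insert 1: shifted 1 elements -> [-3, 1, 25, 22, 16, 12]
Insert 22: shifted 1 elements -> [-3, 1, 22, 25, 16, 12]
Insert 16: shifted 2 elements -> [-3, 1, 16, 22, 25, 12]
Insert 12: shifted 3 elements -> [-3, 1, 12, 16, 22, 25]


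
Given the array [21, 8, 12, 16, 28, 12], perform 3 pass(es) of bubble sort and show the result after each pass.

After pass 1: [8, 12, 16, 21, 12, 28] (4 swaps)
After pass 2: [8, 12, 16, 12, 21, 28] (1 swaps)
After pass 3: [8, 12, 12, 16, 21, 28] (1 swaps)
Total swaps: 6


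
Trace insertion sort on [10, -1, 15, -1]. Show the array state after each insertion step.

First element 10 is already 'sorted'
Insert -1: shifted 1 elements -> [-1, 10, 15, -1]
Insert 15: shifted 0 elements -> [-1, 10, 15, -1]
Insert -1: shifted 2 elements -> [-1, -1, 10, 15]


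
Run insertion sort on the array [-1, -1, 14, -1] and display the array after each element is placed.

First element -1 is already 'sorted'
Insert -1: shifted 0 elements -> [-1, -1, 14, -1]
Insert 14: shifted 0 elements -> [-1, -1, 14, -1]
Insert -1: shifted 1 elements -> [-1, -1, -1, 14]


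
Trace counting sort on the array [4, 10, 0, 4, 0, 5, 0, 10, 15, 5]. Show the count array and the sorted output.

Count array: [3, 0, 0, 0, 2, 2, 0, 0, 0, 0, 2, 0, 0, 0, 0, 1]
(count[i] = number of elements equal to i)
Cumulative count: [3, 3, 3, 3, 5, 7, 7, 7, 7, 7, 9, 9, 9, 9, 9, 10]
Sorted: [0, 0, 0, 4, 4, 5, 5, 10, 10, 15]


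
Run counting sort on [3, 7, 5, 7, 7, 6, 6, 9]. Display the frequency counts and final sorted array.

Count array: [0, 0, 0, 1, 0, 1, 2, 3, 0, 1]
(count[i] = number of elements equal to i)
Cumulative count: [0, 0, 0, 1, 1, 2, 4, 7, 7, 8]
Sorted: [3, 5, 6, 6, 7, 7, 7, 9]


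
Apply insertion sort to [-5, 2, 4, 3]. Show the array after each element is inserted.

First element -5 is already 'sorted'
Insert 2: shifted 0 elements -> [-5, 2, 4, 3]
Insert 4: shifted 0 elements -> [-5, 2, 4, 3]
Insert 3: shifted 1 elements -> [-5, 2, 3, 4]


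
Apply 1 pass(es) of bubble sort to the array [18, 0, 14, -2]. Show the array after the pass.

After pass 1: [0, 14, -2, 18] (3 swaps)
Total swaps: 3


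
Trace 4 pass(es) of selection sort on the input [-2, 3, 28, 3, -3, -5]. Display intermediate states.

Pass 1: Select minimum -5 at index 5, swap -> [-5, 3, 28, 3, -3, -2]
Pass 2: Select minimum -3 at index 4, swap -> [-5, -3, 28, 3, 3, -2]
Pass 3: Select minimum -2 at index 5, swap -> [-5, -3, -2, 3, 3, 28]
Pass 4: Select minimum 3 at index 3, swap -> [-5, -3, -2, 3, 3, 28]


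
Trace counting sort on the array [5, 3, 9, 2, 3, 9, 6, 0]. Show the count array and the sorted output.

Count array: [1, 0, 1, 2, 0, 1, 1, 0, 0, 2]
(count[i] = number of elements equal to i)
Cumulative count: [1, 1, 2, 4, 4, 5, 6, 6, 6, 8]
Sorted: [0, 2, 3, 3, 5, 6, 9, 9]


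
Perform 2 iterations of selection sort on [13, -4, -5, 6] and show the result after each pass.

Pass 1: Select minimum -5 at index 2, swap -> [-5, -4, 13, 6]
Pass 2: Select minimum -4 at index 1, swap -> [-5, -4, 13, 6]


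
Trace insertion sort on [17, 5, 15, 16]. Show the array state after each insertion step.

First element 17 is already 'sorted'
Insert 5: shifted 1 elements -> [5, 17, 15, 16]
Insert 15: shifted 1 elements -> [5, 15, 17, 16]
Insert 16: shifted 1 elements -> [5, 15, 16, 17]


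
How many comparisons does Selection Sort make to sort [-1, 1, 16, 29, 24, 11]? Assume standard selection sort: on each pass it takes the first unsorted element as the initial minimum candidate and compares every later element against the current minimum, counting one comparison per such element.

Pass 1: scan indices 1..5 for the minimum = 5 comparison(s); min is -1, place at index 0 -> [-1, 1, 16, 29, 24, 11]
Pass 2: scan indices 2..5 for the minimum = 4 comparison(s); min is 1, place at index 1 -> [-1, 1, 16, 29, 24, 11]
Pass 3: scan indices 3..5 for the minimum = 3 comparison(s); min is 11, place at index 2 -> [-1, 1, 11, 29, 24, 16]
Pass 4: scan indices 4..5 for the minimum = 2 comparison(s); min is 16, place at index 3 -> [-1, 1, 11, 16, 24, 29]
Pass 5: scan indices 5..5 for the minimum = 1 comparison(s); min is 24, place at index 4 -> [-1, 1, 11, 16, 24, 29]
Selection sort always scans the whole unsorted suffix, so the count is (n-1) + (n-2) + ... + 1 = n(n-1)/2 = 6*5/2 = 15 regardless of the input order.
Total comparisons: 5 + 4 + 3 + 2 + 1 = 15


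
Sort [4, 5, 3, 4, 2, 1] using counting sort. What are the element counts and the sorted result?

Count array: [0, 1, 1, 1, 2, 1]
(count[i] = number of elements equal to i)
Cumulative count: [0, 1, 2, 3, 5, 6]
Sorted: [1, 2, 3, 4, 4, 5]


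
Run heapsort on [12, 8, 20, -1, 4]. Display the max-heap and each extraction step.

Build heap: [20, 8, 12, -1, 4]
Extract 20: [12, 8, 4, -1, 20]
Extract 12: [8, -1, 4, 12, 20]
Extract 8: [4, -1, 8, 12, 20]
Extract 4: [-1, 4, 8, 12, 20]


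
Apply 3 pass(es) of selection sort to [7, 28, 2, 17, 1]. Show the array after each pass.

Pass 1: Select minimum 1 at index 4, swap -> [1, 28, 2, 17, 7]
Pass 2: Select minimum 2 at index 2, swap -> [1, 2, 28, 17, 7]
Pass 3: Select minimum 7 at index 4, swap -> [1, 2, 7, 17, 28]


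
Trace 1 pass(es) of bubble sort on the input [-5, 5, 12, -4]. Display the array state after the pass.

After pass 1: [-5, 5, -4, 12] (1 swaps)
Total swaps: 1


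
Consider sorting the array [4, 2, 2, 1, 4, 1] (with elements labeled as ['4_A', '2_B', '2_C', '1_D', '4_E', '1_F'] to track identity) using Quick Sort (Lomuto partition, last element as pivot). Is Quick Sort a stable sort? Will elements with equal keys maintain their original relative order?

Trace Quick Sort on the labeled array (the key is the number; the letter only tracks identity):
  Partition indices 0..5 around pivot 1_F -> [1_D, 1_F, 2_C, 4_A, 4_E, 2_B]
  Partition indices 2..5 around pivot 2_B -> [1_D, 1_F, 2_C, 2_B, 4_E, 4_A]
  Partition indices 4..5 around pivot 4_A -> [1_D, 1_F, 2_C, 2_B, 4_E, 4_A]
Final order: [1_D, 1_F, 2_C, 2_B, 4_E, 4_A]
Equal keys:
  value 1: originally 1_D, 1_F; after sorting 1_D, 1_F -> order preserved
  value 2: originally 2_B, 2_C; after sorting 2_C, 2_B -> order changed
  value 4: originally 4_A, 4_E; after sorting 4_E, 4_A -> order changed
Equal keys were reordered, so Quick Sort is not stable: partition swaps elements across long distances and can reorder equal keys. (One such input is enough; an unstable sort may happen to preserve order on other inputs, but it gives no guarantee.)
Answer: Not stable


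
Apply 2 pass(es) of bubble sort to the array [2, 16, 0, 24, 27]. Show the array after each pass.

After pass 1: [2, 0, 16, 24, 27] (1 swaps)
After pass 2: [0, 2, 16, 24, 27] (1 swaps)
Total swaps: 2


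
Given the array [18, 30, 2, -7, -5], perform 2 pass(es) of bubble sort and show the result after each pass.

After pass 1: [18, 2, -7, -5, 30] (3 swaps)
After pass 2: [2, -7, -5, 18, 30] (3 swaps)
Total swaps: 6


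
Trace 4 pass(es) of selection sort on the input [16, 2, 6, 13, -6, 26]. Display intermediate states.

Pass 1: Select minimum -6 at index 4, swap -> [-6, 2, 6, 13, 16, 26]
Pass 2: Select minimum 2 at index 1, swap -> [-6, 2, 6, 13, 16, 26]
Pass 3: Select minimum 6 at index 2, swap -> [-6, 2, 6, 13, 16, 26]
Pass 4: Select minimum 13 at index 3, swap -> [-6, 2, 6, 13, 16, 26]


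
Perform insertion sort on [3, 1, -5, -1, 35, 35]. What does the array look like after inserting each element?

First element 3 is already 'sorted'
Insert 1: shifted 1 elements -> [1, 3, -5, -1, 35, 35]
Insert -5: shifted 2 elements -> [-5, 1, 3, -1, 35, 35]
Insert -1: shifted 2 elements -> [-5, -1, 1, 3, 35, 35]
Insert 35: shifted 0 elements -> [-5, -1, 1, 3, 35, 35]
Insert 35: shifted 0 elements -> [-5, -1, 1, 3, 35, 35]


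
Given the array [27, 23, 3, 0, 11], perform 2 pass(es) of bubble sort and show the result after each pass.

After pass 1: [23, 3, 0, 11, 27] (4 swaps)
After pass 2: [3, 0, 11, 23, 27] (3 swaps)
Total swaps: 7


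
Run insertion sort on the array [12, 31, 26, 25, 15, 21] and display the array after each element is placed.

First element 12 is already 'sorted'
Insert 31: shifted 0 elements -> [12, 31, 26, 25, 15, 21]
Insert 26: shifted 1 elements -> [12, 26, 31, 25, 15, 21]
Insert 25: shifted 2 elements -> [12, 25, 26, 31, 15, 21]
Insert 15: shifted 3 elements -> [12, 15, 25, 26, 31, 21]
Insert 21: shifted 3 elements -> [12, 15, 21, 25, 26, 31]


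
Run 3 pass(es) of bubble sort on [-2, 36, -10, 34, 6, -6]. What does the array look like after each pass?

After pass 1: [-2, -10, 34, 6, -6, 36] (4 swaps)
After pass 2: [-10, -2, 6, -6, 34, 36] (3 swaps)
After pass 3: [-10, -2, -6, 6, 34, 36] (1 swaps)
Total swaps: 8


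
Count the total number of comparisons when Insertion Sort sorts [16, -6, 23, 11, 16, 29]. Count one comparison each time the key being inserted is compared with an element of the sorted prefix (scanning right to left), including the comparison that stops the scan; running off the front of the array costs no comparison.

Insert -6: 16 > -6 (shift), reached front = 1 comparison(s) -> [-6, 16, 23, 11, 16, 29]
Insert 23: 16 <= 23 (stop) = 1 comparison(s) -> [-6, 16, 23, 11, 16, 29]
Insert 11: 23 > 11 (shift), 16 > 11 (shift), -6 <= 11 (stop) = 3 comparison(s) -> [-6, 11, 16, 23, 16, 29]
Insert 16: 23 > 16 (shift), 16 <= 16 (stop) = 2 comparison(s) -> [-6, 11, 16, 16, 23, 29]
Insert 29: 23 <= 29 (stop) = 1 comparison(s) -> [-6, 11, 16, 16, 23, 29]
Total comparisons: 1 + 1 + 3 + 2 + 1 = 8


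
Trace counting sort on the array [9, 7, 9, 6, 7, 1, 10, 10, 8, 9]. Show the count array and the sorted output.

Count array: [0, 1, 0, 0, 0, 0, 1, 2, 1, 3, 2]
(count[i] = number of elements equal to i)
Cumulative count: [0, 1, 1, 1, 1, 1, 2, 4, 5, 8, 10]
Sorted: [1, 6, 7, 7, 8, 9, 9, 9, 10, 10]


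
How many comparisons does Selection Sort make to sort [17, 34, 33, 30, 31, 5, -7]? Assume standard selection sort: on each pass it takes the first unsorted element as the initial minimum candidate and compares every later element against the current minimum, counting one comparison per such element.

Pass 1: scan indices 1..6 for the minimum = 6 comparison(s); min is -7, place at index 0 -> [-7, 34, 33, 30, 31, 5, 17]
Pass 2: scan indices 2..6 for the minimum = 5 comparison(s); min is 5, place at index 1 -> [-7, 5, 33, 30, 31, 34, 17]
Pass 3: scan indices 3..6 for the minimum = 4 comparison(s); min is 17, place at index 2 -> [-7, 5, 17, 30, 31, 34, 33]
Pass 4: scan indices 4..6 for the minimum = 3 comparison(s); min is 30, place at index 3 -> [-7, 5, 17, 30, 31, 34, 33]
Pass 5: scan indices 5..6 for the minimum = 2 comparison(s); min is 31, place at index 4 -> [-7, 5, 17, 30, 31, 34, 33]
Pass 6: scan indices 6..6 for the minimum = 1 comparison(s); min is 33, place at index 5 -> [-7, 5, 17, 30, 31, 33, 34]
Selection sort always scans the whole unsorted suffix, so the count is (n-1) + (n-2) + ... + 1 = n(n-1)/2 = 7*6/2 = 21 regardless of the input order.
Total comparisons: 6 + 5 + 4 + 3 + 2 + 1 = 21
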